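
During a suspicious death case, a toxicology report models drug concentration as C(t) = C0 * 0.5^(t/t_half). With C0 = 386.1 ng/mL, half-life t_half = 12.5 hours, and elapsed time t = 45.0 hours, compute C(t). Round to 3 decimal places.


Drug concentration decay:
Number of half-lives = t / t_half = 45.0 / 12.5 = 3.6
Decay factor = 0.5^3.6 = 0.08246924
C(t) = 386.1 * 0.08246924 = 31.841 ng/mL

31.841


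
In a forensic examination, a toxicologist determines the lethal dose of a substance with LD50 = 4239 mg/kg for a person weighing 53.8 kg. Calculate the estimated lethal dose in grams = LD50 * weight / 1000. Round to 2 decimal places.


Lethal dose calculation:
Lethal dose = LD50 * body_weight / 1000
= 4239 * 53.8 / 1000
= 228058.2 / 1000
= 228.06 g

228.06


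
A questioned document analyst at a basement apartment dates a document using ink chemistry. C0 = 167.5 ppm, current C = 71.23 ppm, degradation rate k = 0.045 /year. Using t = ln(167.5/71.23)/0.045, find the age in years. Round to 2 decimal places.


Document age estimation:
C0/C = 167.5 / 71.23 = 2.351537
ln(C0/C) = 0.855069
t = 0.855069 / 0.045 = 19.00 years

19.00


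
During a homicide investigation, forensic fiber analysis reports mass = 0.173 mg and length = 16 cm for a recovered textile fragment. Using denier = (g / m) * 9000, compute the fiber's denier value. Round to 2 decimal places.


Denier calculation:
Mass in grams = 0.173 mg / 1000 = 0.000173 g
Length in meters = 16 cm / 100 = 0.16 m
Linear density = mass / length = 0.000173 / 0.16 = 0.00108125 g/m
Denier = (g/m) * 9000 = 0.00108125 * 9000 = 9.73

9.73


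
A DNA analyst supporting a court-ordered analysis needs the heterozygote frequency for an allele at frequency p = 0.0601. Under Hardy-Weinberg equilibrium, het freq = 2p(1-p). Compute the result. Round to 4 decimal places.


Hardy-Weinberg heterozygote frequency:
q = 1 - p = 1 - 0.0601 = 0.9399
2pq = 2 * 0.0601 * 0.9399 = 0.1130

0.1130


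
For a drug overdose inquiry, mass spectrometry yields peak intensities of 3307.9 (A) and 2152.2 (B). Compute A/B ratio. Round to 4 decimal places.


Spectral peak ratio:
Peak A = 3307.9 counts
Peak B = 2152.2 counts
Ratio = 3307.9 / 2152.2 = 1.5370

1.5370


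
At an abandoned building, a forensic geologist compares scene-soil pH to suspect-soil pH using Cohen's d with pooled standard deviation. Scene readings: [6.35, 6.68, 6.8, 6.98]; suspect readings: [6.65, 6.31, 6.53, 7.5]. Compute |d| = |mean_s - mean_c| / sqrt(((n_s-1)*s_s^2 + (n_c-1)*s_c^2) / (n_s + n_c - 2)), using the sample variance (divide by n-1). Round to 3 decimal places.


Pooled-variance Cohen's d for soil pH comparison:
Scene mean = 26.81 / 4 = 6.7025
Suspect mean = 26.99 / 4 = 6.7475
Scene sample variance s_s^2 = 0.070425
Suspect sample variance s_c^2 = 0.271492
Pooled variance = ((n_s-1)*s_s^2 + (n_c-1)*s_c^2) / (n_s + n_c - 2) = 0.170958
Pooled SD = sqrt(0.170958) = 0.413471
Mean difference = -0.045
|d| = |-0.045| / 0.413471 = 0.109

0.109


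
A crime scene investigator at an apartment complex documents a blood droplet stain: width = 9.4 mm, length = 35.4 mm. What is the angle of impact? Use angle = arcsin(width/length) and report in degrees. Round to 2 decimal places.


Blood spatter impact angle calculation:
width / length = 9.4 / 35.4 = 0.265537
angle = arcsin(0.265537)
angle = 15.40 degrees

15.40


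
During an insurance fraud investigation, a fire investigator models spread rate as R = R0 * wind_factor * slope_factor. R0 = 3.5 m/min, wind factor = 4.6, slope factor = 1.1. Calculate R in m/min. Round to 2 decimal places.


Fire spread rate calculation:
R = R0 * wind_factor * slope_factor
= 3.5 * 4.6 * 1.1
= 16.1 * 1.1
= 17.71 m/min

17.71


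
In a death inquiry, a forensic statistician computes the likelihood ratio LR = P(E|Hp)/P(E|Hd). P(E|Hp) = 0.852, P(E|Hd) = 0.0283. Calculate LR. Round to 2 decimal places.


Likelihood ratio calculation:
LR = P(E|Hp) / P(E|Hd)
LR = 0.852 / 0.0283
LR = 30.11

30.11


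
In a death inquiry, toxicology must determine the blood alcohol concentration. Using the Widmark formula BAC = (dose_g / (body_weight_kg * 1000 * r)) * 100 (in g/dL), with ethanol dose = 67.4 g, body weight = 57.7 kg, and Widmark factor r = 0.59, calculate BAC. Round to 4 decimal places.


Applying the Widmark formula:
BAC = (dose_g / (body_wt * 1000 * r)) * 100
Denominator = 57.7 * 1000 * 0.59 = 34043
BAC = (67.4 / 34043) * 100
BAC = 0.1980 g/dL

0.1980


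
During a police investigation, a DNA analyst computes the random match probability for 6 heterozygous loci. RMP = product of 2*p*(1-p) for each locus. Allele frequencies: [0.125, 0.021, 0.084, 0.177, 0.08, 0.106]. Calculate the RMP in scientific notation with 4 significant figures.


Computing RMP for 6 loci:
Locus 1: 2 * 0.125 * 0.875 = 0.21875
Locus 2: 2 * 0.021 * 0.979 = 0.041118
Locus 3: 2 * 0.084 * 0.916 = 0.153888
Locus 4: 2 * 0.177 * 0.823 = 0.291342
Locus 5: 2 * 0.08 * 0.92 = 0.1472
Locus 6: 2 * 0.106 * 0.894 = 0.189528
RMP = 1.125e-05

1.125e-05


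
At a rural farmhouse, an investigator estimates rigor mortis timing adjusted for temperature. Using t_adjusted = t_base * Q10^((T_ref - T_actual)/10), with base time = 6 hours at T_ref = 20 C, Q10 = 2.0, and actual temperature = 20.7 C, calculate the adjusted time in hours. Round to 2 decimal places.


Rigor mortis time adjustment:
Exponent = (T_ref - T_actual) / 10 = (20 - 20.7) / 10 = -0.07
Q10 factor = 2.0^-0.07 = 0.95264
t_adjusted = 6 * 0.95264 = 5.72 hours

5.72


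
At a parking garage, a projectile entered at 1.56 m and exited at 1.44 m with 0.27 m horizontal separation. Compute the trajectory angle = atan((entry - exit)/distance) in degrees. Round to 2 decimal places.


Bullet trajectory angle:
Height difference = 1.56 - 1.44 = 0.12 m
angle = atan(0.12 / 0.27)
angle = atan(0.444444)
angle = 23.96 degrees

23.96


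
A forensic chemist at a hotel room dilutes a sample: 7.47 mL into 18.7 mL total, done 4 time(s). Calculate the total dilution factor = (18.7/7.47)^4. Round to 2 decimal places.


Dilution factor calculation:
Single dilution = V_total / V_sample = 18.7 / 7.47 ≈ 2.503347
Number of dilutions = 4
Total DF = (18.7 / 7.47)^4 (full precision, rounded at the end) = 39.27

39.27


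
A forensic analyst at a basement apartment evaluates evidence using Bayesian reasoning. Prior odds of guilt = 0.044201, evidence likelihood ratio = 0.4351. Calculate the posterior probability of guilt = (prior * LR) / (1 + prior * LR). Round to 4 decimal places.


Bayesian evidence evaluation:
Posterior odds = prior_odds * LR = 0.044201 * 0.4351 = 0.01923186
Posterior probability = posterior_odds / (1 + posterior_odds)
= 0.01923186 / (1 + 0.01923186)
= 0.01923186 / 1.01923186
= 0.0189

0.0189


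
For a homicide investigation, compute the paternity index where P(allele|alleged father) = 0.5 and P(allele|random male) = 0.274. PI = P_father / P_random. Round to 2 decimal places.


Paternity Index calculation:
PI = P(allele|father) / P(allele|random)
PI = 0.5 / 0.274
PI = 1.82

1.82


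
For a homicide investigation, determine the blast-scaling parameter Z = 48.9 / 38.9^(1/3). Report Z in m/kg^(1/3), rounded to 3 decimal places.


Scaled distance calculation:
W^(1/3) = 38.9^(1/3) = 3.38831
Z = R / W^(1/3) = 48.9 / 3.38831
Z = 14.432 m/kg^(1/3)

14.432


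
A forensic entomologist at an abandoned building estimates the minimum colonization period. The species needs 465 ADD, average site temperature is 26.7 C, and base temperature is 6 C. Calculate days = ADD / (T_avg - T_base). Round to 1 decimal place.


Insect development time:
Effective temperature = avg_temp - T_base = 26.7 - 6 = 20.7 C
Days = ADD / effective_temp = 465 / 20.7 = 22.5 days

22.5


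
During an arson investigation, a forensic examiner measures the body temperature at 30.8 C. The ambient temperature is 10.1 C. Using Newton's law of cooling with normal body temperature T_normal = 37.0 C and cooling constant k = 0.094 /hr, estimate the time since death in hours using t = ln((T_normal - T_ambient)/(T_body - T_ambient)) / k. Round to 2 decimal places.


Using Newton's law of cooling:
t = ln((T_normal - T_ambient) / (T_body - T_ambient)) / k
T_normal - T_ambient = 26.9
T_body - T_ambient = 20.7
Ratio = 1.299517
ln(ratio) = 0.261993
t = 0.261993 / 0.094 = 2.79 hours

2.79


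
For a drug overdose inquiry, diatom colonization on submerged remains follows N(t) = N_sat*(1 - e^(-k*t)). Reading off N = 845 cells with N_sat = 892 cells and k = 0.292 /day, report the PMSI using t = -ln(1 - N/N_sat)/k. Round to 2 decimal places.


PMSI from diatom colonization curve:
N / N_sat = 845 / 892 = 0.947309
1 - N/N_sat = 0.052691
ln(1 - N/N_sat) = -2.943311
t = -ln(1 - N/N_sat) / k = -(-2.943311) / 0.292 = 10.08 days

10.08


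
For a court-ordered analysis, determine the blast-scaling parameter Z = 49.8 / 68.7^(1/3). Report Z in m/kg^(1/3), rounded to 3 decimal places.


Scaled distance calculation:
W^(1/3) = 68.7^(1/3) = 4.095613
Z = R / W^(1/3) = 49.8 / 4.095613
Z = 12.159 m/kg^(1/3)

12.159


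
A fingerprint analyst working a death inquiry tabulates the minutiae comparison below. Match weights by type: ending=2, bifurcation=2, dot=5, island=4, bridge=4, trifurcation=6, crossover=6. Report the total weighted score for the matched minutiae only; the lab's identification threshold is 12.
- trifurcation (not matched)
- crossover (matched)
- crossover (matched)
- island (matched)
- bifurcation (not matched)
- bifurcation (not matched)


Weighted minutiae match score:
  trifurcation: not matched, +0
  crossover: matched, +6 (running total 6)
  crossover: matched, +6 (running total 12)
  island: matched, +4 (running total 16)
  bifurcation: not matched, +0
  bifurcation: not matched, +0
Total score = 16
Threshold = 12; verdict = identification

16


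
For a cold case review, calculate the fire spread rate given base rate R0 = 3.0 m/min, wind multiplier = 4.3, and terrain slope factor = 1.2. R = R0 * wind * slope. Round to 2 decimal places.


Fire spread rate calculation:
R = R0 * wind_factor * slope_factor
= 3.0 * 4.3 * 1.2
= 12.9 * 1.2
= 15.48 m/min

15.48


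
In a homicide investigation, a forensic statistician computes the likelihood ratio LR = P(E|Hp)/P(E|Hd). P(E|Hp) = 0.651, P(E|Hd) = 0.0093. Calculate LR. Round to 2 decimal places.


Likelihood ratio calculation:
LR = P(E|Hp) / P(E|Hd)
LR = 0.651 / 0.0093
LR = 70.00

70.00


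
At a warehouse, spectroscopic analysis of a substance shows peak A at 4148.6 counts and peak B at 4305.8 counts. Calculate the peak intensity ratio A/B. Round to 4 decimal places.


Spectral peak ratio:
Peak A = 4148.6 counts
Peak B = 4305.8 counts
Ratio = 4148.6 / 4305.8 = 0.9635

0.9635


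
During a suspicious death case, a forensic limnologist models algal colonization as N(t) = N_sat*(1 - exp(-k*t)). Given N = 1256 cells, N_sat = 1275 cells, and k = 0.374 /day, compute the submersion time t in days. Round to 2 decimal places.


PMSI from diatom colonization curve:
N / N_sat = 1256 / 1275 = 0.985098
1 - N/N_sat = 0.014902
ln(1 - N/N_sat) = -4.20626
t = -ln(1 - N/N_sat) / k = -(-4.20626) / 0.374 = 11.25 days

11.25


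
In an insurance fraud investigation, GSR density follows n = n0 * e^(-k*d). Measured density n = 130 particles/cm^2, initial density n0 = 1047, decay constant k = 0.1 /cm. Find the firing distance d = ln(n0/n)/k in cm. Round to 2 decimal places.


GSR distance calculation:
n0/n = 1047 / 130 = 8.053846
ln(n0/n) = 2.08615
d = 2.08615 / 0.1 = 20.86 cm

20.86


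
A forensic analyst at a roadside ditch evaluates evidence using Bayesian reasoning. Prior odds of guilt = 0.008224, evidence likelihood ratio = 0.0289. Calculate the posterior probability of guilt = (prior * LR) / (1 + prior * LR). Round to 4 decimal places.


Bayesian evidence evaluation:
Posterior odds = prior_odds * LR = 0.008224 * 0.0289 = 0.0002376736
Posterior probability = posterior_odds / (1 + posterior_odds)
= 0.0002376736 / (1 + 0.0002376736)
= 0.0002376736 / 1.0002376736
= 0.0002

0.0002


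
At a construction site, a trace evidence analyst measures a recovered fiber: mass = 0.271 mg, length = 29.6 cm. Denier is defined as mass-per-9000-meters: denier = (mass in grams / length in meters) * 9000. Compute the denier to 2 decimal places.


Denier calculation:
Mass in grams = 0.271 mg / 1000 = 0.000271 g
Length in meters = 29.6 cm / 100 = 0.296 m
Linear density = mass / length = 0.000271 / 0.296 = 0.00091554 g/m
Denier = (g/m) * 9000 = 0.00091554 * 9000 = 8.24

8.24


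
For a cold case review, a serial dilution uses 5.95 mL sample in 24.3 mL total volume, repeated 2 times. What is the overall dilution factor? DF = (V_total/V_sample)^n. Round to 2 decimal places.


Dilution factor calculation:
Single dilution = V_total / V_sample = 24.3 / 5.95 ≈ 4.084034
Number of dilutions = 2
Total DF = (24.3 / 5.95)^2 (full precision, rounded at the end) = 16.68

16.68


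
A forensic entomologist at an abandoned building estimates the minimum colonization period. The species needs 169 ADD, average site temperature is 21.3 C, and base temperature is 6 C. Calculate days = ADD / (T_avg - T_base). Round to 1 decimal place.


Insect development time:
Effective temperature = avg_temp - T_base = 21.3 - 6 = 15.3 C
Days = ADD / effective_temp = 169 / 15.3 = 11.0 days

11.0


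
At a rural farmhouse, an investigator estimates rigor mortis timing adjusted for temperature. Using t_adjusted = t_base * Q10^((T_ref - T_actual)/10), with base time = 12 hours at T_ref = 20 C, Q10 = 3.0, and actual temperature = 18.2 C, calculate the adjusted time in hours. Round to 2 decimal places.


Rigor mortis time adjustment:
Exponent = (T_ref - T_actual) / 10 = (20 - 18.2) / 10 = 0.18
Q10 factor = 3.0^0.18 = 1.21866
t_adjusted = 12 * 1.21866 = 14.62 hours

14.62


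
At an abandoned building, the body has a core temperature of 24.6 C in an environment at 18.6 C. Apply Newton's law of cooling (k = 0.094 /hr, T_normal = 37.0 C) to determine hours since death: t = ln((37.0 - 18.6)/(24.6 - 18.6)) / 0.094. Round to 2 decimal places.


Using Newton's law of cooling:
t = ln((T_normal - T_ambient) / (T_body - T_ambient)) / k
T_normal - T_ambient = 18.4
T_body - T_ambient = 6.0
Ratio = 3.066667
ln(ratio) = 1.120591
t = 1.120591 / 0.094 = 11.92 hours

11.92


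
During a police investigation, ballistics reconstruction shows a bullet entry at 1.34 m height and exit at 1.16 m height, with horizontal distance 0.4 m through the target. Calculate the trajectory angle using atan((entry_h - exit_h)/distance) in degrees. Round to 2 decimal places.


Bullet trajectory angle:
Height difference = 1.34 - 1.16 = 0.18 m
angle = atan(0.18 / 0.4)
angle = atan(0.45)
angle = 24.23 degrees

24.23


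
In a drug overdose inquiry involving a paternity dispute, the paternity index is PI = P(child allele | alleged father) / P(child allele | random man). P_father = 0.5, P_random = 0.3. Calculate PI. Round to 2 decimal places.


Paternity Index calculation:
PI = P(allele|father) / P(allele|random)
PI = 0.5 / 0.3
PI = 1.67

1.67


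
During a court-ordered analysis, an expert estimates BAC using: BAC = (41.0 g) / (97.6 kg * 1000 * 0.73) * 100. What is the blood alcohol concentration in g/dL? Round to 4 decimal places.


Applying the Widmark formula:
BAC = (dose_g / (body_wt * 1000 * r)) * 100
Denominator = 97.6 * 1000 * 0.73 = 71248
BAC = (41.0 / 71248) * 100
BAC = 0.0575 g/dL

0.0575


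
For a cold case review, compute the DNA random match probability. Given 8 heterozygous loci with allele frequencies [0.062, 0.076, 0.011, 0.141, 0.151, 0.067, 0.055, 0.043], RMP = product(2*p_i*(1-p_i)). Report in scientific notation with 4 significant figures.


Computing RMP for 8 loci:
Locus 1: 2 * 0.062 * 0.938 = 0.116312
Locus 2: 2 * 0.076 * 0.924 = 0.140448
Locus 3: 2 * 0.011 * 0.989 = 0.021758
Locus 4: 2 * 0.141 * 0.859 = 0.242238
Locus 5: 2 * 0.151 * 0.849 = 0.256398
Locus 6: 2 * 0.067 * 0.933 = 0.125022
Locus 7: 2 * 0.055 * 0.945 = 0.10395
Locus 8: 2 * 0.043 * 0.957 = 0.082302
RMP = 2.361e-08

2.361e-08


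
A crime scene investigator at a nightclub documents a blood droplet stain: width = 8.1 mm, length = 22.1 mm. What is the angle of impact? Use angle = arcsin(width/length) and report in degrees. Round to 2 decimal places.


Blood spatter impact angle calculation:
width / length = 8.1 / 22.1 = 0.366516
angle = arcsin(0.366516)
angle = 21.50 degrees

21.50


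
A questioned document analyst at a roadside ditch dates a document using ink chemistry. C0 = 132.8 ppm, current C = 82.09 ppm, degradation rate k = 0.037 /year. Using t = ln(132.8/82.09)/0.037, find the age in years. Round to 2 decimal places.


Document age estimation:
C0/C = 132.8 / 82.09 = 1.617737
ln(C0/C) = 0.481028
t = 0.481028 / 0.037 = 13.00 years

13.00


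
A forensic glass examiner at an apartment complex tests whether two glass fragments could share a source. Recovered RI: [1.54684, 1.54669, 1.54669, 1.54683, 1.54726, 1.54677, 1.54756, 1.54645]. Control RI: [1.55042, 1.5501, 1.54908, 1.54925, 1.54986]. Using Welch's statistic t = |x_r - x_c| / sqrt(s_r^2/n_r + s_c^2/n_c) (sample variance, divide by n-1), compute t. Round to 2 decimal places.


Welch's t-criterion for glass RI comparison:
Recovered mean = sum / n_r = 12.37509 / 8 = 1.5468863
Control mean = sum / n_c = 7.74871 / 5 = 1.549742
Recovered sample variance s_r^2 = 1.25684e-07
Control sample variance s_c^2 = 3.2052e-07
Welch SE (unpooled) = sqrt(s_r^2/n_r + s_c^2/n_c) = sqrt(1.57105e-08 + 6.4104e-08) = sqrt(7.98145e-08) = 0.000282515
|mean_r - mean_c| = 0.00285575
t = 0.00285575 / 0.000282515 = 10.11

10.11


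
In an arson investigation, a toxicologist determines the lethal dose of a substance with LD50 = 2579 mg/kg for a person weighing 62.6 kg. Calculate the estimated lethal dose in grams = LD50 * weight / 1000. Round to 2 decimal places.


Lethal dose calculation:
Lethal dose = LD50 * body_weight / 1000
= 2579 * 62.6 / 1000
= 161445.4 / 1000
= 161.45 g

161.45


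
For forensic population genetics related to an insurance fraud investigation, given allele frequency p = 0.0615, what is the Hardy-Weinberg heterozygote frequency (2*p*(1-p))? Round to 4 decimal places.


Hardy-Weinberg heterozygote frequency:
q = 1 - p = 1 - 0.0615 = 0.9385
2pq = 2 * 0.0615 * 0.9385 = 0.1154

0.1154


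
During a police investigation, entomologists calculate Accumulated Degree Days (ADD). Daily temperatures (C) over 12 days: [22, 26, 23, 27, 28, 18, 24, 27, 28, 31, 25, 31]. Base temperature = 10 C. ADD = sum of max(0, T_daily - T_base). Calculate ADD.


Computing ADD day by day:
Day 1: max(0, 22 - 10) = 12
Day 2: max(0, 26 - 10) = 16
Day 3: max(0, 23 - 10) = 13
Day 4: max(0, 27 - 10) = 17
Day 5: max(0, 28 - 10) = 18
Day 6: max(0, 18 - 10) = 8
Day 7: max(0, 24 - 10) = 14
Day 8: max(0, 27 - 10) = 17
Day 9: max(0, 28 - 10) = 18
Day 10: max(0, 31 - 10) = 21
Day 11: max(0, 25 - 10) = 15
Day 12: max(0, 31 - 10) = 21
Total ADD = 190

190


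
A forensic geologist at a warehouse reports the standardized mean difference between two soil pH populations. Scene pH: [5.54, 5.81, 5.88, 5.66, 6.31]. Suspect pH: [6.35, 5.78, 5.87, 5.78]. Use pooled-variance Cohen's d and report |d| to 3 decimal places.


Pooled-variance Cohen's d for soil pH comparison:
Scene mean = 29.2 / 5 = 5.84
Suspect mean = 23.78 / 4 = 5.945
Scene sample variance s_s^2 = 0.08645
Suspect sample variance s_c^2 = 0.0747
Pooled variance = ((n_s-1)*s_s^2 + (n_c-1)*s_c^2) / (n_s + n_c - 2) = 0.081414
Pooled SD = sqrt(0.081414) = 0.285331
Mean difference = -0.105
|d| = |-0.105| / 0.285331 = 0.368

0.368


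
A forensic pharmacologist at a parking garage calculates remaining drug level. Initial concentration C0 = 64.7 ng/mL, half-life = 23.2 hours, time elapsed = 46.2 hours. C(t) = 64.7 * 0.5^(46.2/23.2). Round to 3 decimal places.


Drug concentration decay:
Number of half-lives = t / t_half = 46.2 / 23.2 = 1.991379
Decay factor = 0.5^1.991379 = 0.25149838
C(t) = 64.7 * 0.25149838 = 16.272 ng/mL

16.272


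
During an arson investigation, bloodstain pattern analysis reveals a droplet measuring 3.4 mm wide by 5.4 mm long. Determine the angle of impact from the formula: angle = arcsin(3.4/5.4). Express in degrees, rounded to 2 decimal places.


Blood spatter impact angle calculation:
width / length = 3.4 / 5.4 = 0.62963
angle = arcsin(0.62963)
angle = 39.02 degrees

39.02


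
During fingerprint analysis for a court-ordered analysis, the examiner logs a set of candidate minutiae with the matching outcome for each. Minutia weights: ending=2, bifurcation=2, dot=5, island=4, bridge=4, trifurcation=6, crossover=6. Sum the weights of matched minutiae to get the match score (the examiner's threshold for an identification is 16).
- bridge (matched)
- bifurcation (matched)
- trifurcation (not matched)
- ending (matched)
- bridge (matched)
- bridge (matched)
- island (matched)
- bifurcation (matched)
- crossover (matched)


Weighted minutiae match score:
  bridge: matched, +4 (running total 4)
  bifurcation: matched, +2 (running total 6)
  trifurcation: not matched, +0
  ending: matched, +2 (running total 8)
  bridge: matched, +4 (running total 12)
  bridge: matched, +4 (running total 16)
  island: matched, +4 (running total 20)
  bifurcation: matched, +2 (running total 22)
  crossover: matched, +6 (running total 28)
Total score = 28
Threshold = 16; verdict = identification

28


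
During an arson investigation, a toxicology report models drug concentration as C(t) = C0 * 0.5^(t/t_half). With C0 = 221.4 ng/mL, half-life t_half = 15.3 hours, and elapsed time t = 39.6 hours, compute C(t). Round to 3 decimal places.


Drug concentration decay:
Number of half-lives = t / t_half = 39.6 / 15.3 = 2.588235
Decay factor = 0.5^2.588235 = 0.16628904
C(t) = 221.4 * 0.16628904 = 36.816 ng/mL

36.816


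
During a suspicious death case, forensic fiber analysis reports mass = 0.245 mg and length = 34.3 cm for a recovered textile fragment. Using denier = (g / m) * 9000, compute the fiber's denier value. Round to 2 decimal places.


Denier calculation:
Mass in grams = 0.245 mg / 1000 = 0.000245 g
Length in meters = 34.3 cm / 100 = 0.343 m
Linear density = mass / length = 0.000245 / 0.343 = 0.00071429 g/m
Denier = (g/m) * 9000 = 0.00071429 * 9000 = 6.43

6.43


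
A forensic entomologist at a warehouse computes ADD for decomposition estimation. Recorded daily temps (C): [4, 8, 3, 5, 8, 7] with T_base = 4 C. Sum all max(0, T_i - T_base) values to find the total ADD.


Computing ADD day by day:
Day 1: max(0, 4 - 4) = 0
Day 2: max(0, 8 - 4) = 4
Day 3: max(0, 3 - 4) = 0
Day 4: max(0, 5 - 4) = 1
Day 5: max(0, 8 - 4) = 4
Day 6: max(0, 7 - 4) = 3
Total ADD = 12

12


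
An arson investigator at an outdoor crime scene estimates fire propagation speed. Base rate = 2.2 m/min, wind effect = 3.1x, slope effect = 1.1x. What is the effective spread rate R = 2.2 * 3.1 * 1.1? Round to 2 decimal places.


Fire spread rate calculation:
R = R0 * wind_factor * slope_factor
= 2.2 * 3.1 * 1.1
= 6.82 * 1.1
= 7.50 m/min

7.50


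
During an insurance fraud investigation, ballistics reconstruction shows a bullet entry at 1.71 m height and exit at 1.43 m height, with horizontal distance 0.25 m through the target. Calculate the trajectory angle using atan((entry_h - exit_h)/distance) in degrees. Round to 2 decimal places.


Bullet trajectory angle:
Height difference = 1.71 - 1.43 = 0.28 m
angle = atan(0.28 / 0.25)
angle = atan(1.12)
angle = 48.24 degrees

48.24


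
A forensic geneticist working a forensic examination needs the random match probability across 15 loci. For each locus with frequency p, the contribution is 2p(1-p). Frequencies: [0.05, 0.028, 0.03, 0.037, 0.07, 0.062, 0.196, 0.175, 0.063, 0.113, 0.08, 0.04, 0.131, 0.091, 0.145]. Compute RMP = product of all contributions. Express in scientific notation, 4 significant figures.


Computing RMP for 15 loci:
Locus 1: 2 * 0.05 * 0.95 = 0.095
Locus 2: 2 * 0.028 * 0.972 = 0.054432
Locus 3: 2 * 0.03 * 0.97 = 0.0582
Locus 4: 2 * 0.037 * 0.963 = 0.071262
Locus 5: 2 * 0.07 * 0.93 = 0.1302
Locus 6: 2 * 0.062 * 0.938 = 0.116312
Locus 7: 2 * 0.196 * 0.804 = 0.315168
Locus 8: 2 * 0.175 * 0.825 = 0.28875
Locus 9: 2 * 0.063 * 0.937 = 0.118062
Locus 10: 2 * 0.113 * 0.887 = 0.200462
Locus 11: 2 * 0.08 * 0.92 = 0.1472
Locus 12: 2 * 0.04 * 0.96 = 0.0768
Locus 13: 2 * 0.131 * 0.869 = 0.227678
Locus 14: 2 * 0.091 * 0.909 = 0.165438
Locus 15: 2 * 0.145 * 0.855 = 0.24795
RMP = 7.386e-14

7.386e-14


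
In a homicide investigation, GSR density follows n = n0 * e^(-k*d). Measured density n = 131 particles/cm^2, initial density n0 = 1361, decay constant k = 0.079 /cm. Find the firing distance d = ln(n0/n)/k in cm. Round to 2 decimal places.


GSR distance calculation:
n0/n = 1361 / 131 = 10.389313
ln(n0/n) = 2.340778
d = 2.340778 / 0.079 = 29.63 cm

29.63


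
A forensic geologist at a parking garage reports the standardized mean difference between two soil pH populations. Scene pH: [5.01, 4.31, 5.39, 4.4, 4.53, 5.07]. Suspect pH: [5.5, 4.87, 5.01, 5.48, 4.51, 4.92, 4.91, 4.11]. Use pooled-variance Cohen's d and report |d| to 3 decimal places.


Pooled-variance Cohen's d for soil pH comparison:
Scene mean = 28.71 / 6 = 4.785
Suspect mean = 39.31 / 8 = 4.91375
Scene sample variance s_s^2 = 0.18735
Suspect sample variance s_c^2 = 0.212084
Pooled variance = ((n_s-1)*s_s^2 + (n_c-1)*s_c^2) / (n_s + n_c - 2) = 0.201778
Pooled SD = sqrt(0.201778) = 0.449197
Mean difference = -0.12875
|d| = |-0.12875| / 0.449197 = 0.287

0.287


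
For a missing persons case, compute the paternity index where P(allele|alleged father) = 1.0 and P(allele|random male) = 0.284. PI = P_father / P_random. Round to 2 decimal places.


Paternity Index calculation:
PI = P(allele|father) / P(allele|random)
PI = 1.0 / 0.284
PI = 3.52

3.52


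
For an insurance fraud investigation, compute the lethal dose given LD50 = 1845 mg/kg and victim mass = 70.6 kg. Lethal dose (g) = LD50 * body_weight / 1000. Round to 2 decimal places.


Lethal dose calculation:
Lethal dose = LD50 * body_weight / 1000
= 1845 * 70.6 / 1000
= 130257 / 1000
= 130.26 g

130.26


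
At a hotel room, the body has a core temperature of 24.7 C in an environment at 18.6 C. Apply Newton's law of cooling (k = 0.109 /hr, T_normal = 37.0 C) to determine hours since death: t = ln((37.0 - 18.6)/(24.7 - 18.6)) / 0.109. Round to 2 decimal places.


Using Newton's law of cooling:
t = ln((T_normal - T_ambient) / (T_body - T_ambient)) / k
T_normal - T_ambient = 18.4
T_body - T_ambient = 6.1
Ratio = 3.016393
ln(ratio) = 1.104062
t = 1.104062 / 0.109 = 10.13 hours

10.13


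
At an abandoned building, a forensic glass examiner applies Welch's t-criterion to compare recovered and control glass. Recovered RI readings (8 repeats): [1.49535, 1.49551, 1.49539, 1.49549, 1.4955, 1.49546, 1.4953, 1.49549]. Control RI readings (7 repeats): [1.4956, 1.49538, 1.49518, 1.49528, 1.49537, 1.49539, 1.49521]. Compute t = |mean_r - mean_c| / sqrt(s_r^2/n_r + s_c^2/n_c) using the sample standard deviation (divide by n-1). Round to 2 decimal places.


Welch's t-criterion for glass RI comparison:
Recovered mean = sum / n_r = 11.96349 / 8 = 1.4954363
Control mean = sum / n_c = 10.46741 / 7 = 1.4953443
Recovered sample variance s_r^2 = 6.28393e-09
Control sample variance s_c^2 = 1.97619e-08
Welch SE (unpooled) = sqrt(s_r^2/n_r + s_c^2/n_c) = sqrt(7.85491e-10 + 2.82313e-09) = sqrt(3.60862e-09) = 6.00718e-05
|mean_r - mean_c| = 9.19643e-05
t = 9.19643e-05 / 6.00718e-05 = 1.53

1.53


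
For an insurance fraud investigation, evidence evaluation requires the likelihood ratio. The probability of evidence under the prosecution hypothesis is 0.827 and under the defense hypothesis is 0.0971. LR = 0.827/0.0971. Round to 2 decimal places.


Likelihood ratio calculation:
LR = P(E|Hp) / P(E|Hd)
LR = 0.827 / 0.0971
LR = 8.52

8.52


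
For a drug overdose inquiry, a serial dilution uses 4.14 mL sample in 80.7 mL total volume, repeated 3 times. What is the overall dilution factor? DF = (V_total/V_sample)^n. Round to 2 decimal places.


Dilution factor calculation:
Single dilution = V_total / V_sample = 80.7 / 4.14 ≈ 19.492754
Number of dilutions = 3
Total DF = (80.7 / 4.14)^3 (full precision, rounded at the end) = 7406.61

7406.61


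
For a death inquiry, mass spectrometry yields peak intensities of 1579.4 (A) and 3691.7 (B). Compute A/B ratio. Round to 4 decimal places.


Spectral peak ratio:
Peak A = 1579.4 counts
Peak B = 3691.7 counts
Ratio = 1579.4 / 3691.7 = 0.4278

0.4278


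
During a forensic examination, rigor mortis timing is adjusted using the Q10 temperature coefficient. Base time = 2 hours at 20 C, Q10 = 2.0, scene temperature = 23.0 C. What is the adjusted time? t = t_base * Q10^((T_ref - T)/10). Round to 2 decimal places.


Rigor mortis time adjustment:
Exponent = (T_ref - T_actual) / 10 = (20 - 23.0) / 10 = -0.3
Q10 factor = 2.0^-0.3 = 0.81225
t_adjusted = 2 * 0.81225 = 1.62 hours

1.62


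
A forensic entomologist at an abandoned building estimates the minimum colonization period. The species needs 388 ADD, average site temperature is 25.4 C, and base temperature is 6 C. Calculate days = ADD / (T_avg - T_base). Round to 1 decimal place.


Insect development time:
Effective temperature = avg_temp - T_base = 25.4 - 6 = 19.4 C
Days = ADD / effective_temp = 388 / 19.4 = 20.0 days

20.0


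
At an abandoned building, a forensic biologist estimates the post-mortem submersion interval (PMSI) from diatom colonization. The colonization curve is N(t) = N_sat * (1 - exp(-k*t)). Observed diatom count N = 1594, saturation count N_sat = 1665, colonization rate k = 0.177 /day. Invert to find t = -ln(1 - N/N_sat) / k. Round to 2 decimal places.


PMSI from diatom colonization curve:
N / N_sat = 1594 / 1665 = 0.957357
1 - N/N_sat = 0.042643
ln(1 - N/N_sat) = -3.154892
t = -ln(1 - N/N_sat) / k = -(-3.154892) / 0.177 = 17.82 days

17.82


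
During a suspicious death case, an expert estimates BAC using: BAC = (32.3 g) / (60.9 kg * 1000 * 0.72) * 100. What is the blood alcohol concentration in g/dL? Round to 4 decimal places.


Applying the Widmark formula:
BAC = (dose_g / (body_wt * 1000 * r)) * 100
Denominator = 60.9 * 1000 * 0.72 = 43848
BAC = (32.3 / 43848) * 100
BAC = 0.0737 g/dL

0.0737


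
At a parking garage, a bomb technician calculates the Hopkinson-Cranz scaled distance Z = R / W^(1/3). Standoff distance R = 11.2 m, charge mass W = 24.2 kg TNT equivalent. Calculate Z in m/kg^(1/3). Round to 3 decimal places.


Scaled distance calculation:
W^(1/3) = 24.2^(1/3) = 2.892489
Z = R / W^(1/3) = 11.2 / 2.892489
Z = 3.872 m/kg^(1/3)

3.872


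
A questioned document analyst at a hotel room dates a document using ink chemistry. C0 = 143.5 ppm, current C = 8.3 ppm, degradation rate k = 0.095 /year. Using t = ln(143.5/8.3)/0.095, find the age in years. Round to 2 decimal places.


Document age estimation:
C0/C = 143.5 / 8.3 = 17.289157
ln(C0/C) = 2.85008
t = 2.85008 / 0.095 = 30.00 years

30.00


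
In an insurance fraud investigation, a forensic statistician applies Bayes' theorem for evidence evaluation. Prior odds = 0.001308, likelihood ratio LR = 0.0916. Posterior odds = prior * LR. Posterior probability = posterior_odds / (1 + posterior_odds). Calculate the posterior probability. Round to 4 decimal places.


Bayesian evidence evaluation:
Posterior odds = prior_odds * LR = 0.001308 * 0.0916 = 0.0001198128
Posterior probability = posterior_odds / (1 + posterior_odds)
= 0.0001198128 / (1 + 0.0001198128)
= 0.0001198128 / 1.0001198128
= 0.0001

0.0001


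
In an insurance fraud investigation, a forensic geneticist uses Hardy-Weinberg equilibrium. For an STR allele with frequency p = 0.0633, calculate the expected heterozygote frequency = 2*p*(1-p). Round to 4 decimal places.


Hardy-Weinberg heterozygote frequency:
q = 1 - p = 1 - 0.0633 = 0.9367
2pq = 2 * 0.0633 * 0.9367 = 0.1186

0.1186


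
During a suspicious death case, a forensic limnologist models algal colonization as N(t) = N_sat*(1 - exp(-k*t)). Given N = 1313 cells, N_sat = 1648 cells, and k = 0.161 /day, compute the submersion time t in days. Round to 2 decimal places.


PMSI from diatom colonization curve:
N / N_sat = 1313 / 1648 = 0.796723
1 - N/N_sat = 0.203277
ln(1 - N/N_sat) = -1.593186
t = -ln(1 - N/N_sat) / k = -(-1.593186) / 0.161 = 9.90 days

9.90


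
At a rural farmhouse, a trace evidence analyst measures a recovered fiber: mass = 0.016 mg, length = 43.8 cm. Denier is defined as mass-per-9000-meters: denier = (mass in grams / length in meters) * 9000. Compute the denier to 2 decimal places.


Denier calculation:
Mass in grams = 0.016 mg / 1000 = 0.000016 g
Length in meters = 43.8 cm / 100 = 0.438 m
Linear density = mass / length = 0.000016 / 0.438 = 0.00003653 g/m
Denier = (g/m) * 9000 = 0.00003653 * 9000 = 0.33

0.33


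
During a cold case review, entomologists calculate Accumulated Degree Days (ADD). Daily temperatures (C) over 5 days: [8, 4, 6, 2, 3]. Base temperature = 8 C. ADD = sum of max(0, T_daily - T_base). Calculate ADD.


Computing ADD day by day:
Day 1: max(0, 8 - 8) = 0
Day 2: max(0, 4 - 8) = 0
Day 3: max(0, 6 - 8) = 0
Day 4: max(0, 2 - 8) = 0
Day 5: max(0, 3 - 8) = 0
Total ADD = 0

0


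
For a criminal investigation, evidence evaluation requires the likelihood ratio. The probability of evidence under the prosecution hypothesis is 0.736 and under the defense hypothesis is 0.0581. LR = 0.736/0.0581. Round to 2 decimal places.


Likelihood ratio calculation:
LR = P(E|Hp) / P(E|Hd)
LR = 0.736 / 0.0581
LR = 12.67

12.67


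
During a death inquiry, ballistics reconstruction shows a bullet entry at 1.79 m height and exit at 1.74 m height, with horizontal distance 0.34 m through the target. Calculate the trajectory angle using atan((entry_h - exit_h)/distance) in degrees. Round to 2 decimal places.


Bullet trajectory angle:
Height difference = 1.79 - 1.74 = 0.05 m
angle = atan(0.05 / 0.34)
angle = atan(0.147059)
angle = 8.37 degrees

8.37


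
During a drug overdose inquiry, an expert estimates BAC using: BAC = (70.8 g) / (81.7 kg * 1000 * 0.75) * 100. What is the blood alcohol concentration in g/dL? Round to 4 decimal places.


Applying the Widmark formula:
BAC = (dose_g / (body_wt * 1000 * r)) * 100
Denominator = 81.7 * 1000 * 0.75 = 61275
BAC = (70.8 / 61275) * 100
BAC = 0.1155 g/dL

0.1155


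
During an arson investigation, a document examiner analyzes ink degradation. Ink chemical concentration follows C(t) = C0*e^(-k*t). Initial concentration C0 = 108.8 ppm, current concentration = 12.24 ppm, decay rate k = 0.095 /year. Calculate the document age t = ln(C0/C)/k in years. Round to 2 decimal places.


Document age estimation:
C0/C = 108.8 / 12.24 = 8.888889
ln(C0/C) = 2.184802
t = 2.184802 / 0.095 = 23.00 years

23.00


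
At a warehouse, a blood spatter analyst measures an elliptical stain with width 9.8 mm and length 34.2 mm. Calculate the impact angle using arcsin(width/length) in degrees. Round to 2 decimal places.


Blood spatter impact angle calculation:
width / length = 9.8 / 34.2 = 0.28655
angle = arcsin(0.28655)
angle = 16.65 degrees

16.65


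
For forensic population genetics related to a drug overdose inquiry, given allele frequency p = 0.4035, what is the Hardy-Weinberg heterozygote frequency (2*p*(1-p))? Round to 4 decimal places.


Hardy-Weinberg heterozygote frequency:
q = 1 - p = 1 - 0.4035 = 0.5965
2pq = 2 * 0.4035 * 0.5965 = 0.4814

0.4814


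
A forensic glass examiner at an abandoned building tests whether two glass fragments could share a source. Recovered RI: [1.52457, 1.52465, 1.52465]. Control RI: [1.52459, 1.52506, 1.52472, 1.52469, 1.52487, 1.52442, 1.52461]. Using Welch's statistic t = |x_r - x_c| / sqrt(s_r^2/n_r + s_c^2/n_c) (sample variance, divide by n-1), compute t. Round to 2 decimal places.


Welch's t-criterion for glass RI comparison:
Recovered mean = sum / n_r = 4.57387 / 3 = 1.5246233
Control mean = sum / n_c = 10.67296 / 7 = 1.5247086
Recovered sample variance s_r^2 = 2.13333e-09
Control sample variance s_c^2 = 4.28476e-08
Welch SE (unpooled) = sqrt(s_r^2/n_r + s_c^2/n_c) = sqrt(7.11111e-10 + 6.12109e-09) = sqrt(6.8322e-09) = 8.26571e-05
|mean_r - mean_c| = 8.52381e-05
t = 8.52381e-05 / 8.26571e-05 = 1.03

1.03


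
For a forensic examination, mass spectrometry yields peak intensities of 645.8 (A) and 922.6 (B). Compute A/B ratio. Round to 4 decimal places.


Spectral peak ratio:
Peak A = 645.8 counts
Peak B = 922.6 counts
Ratio = 645.8 / 922.6 = 0.7000

0.7000


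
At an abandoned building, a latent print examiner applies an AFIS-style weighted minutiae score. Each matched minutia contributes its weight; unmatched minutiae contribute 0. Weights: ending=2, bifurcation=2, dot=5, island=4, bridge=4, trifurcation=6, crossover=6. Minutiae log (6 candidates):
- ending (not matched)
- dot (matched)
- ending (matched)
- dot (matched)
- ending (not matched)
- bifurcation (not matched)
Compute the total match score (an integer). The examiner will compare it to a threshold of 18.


Weighted minutiae match score:
  ending: not matched, +0
  dot: matched, +5 (running total 5)
  ending: matched, +2 (running total 7)
  dot: matched, +5 (running total 12)
  ending: not matched, +0
  bifurcation: not matched, +0
Total score = 12
Threshold = 18; verdict = inconclusive

12


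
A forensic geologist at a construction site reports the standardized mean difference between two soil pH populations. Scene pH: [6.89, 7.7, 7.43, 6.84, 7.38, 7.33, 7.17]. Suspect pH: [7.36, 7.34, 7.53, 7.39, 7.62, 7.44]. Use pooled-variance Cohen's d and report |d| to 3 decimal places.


Pooled-variance Cohen's d for soil pH comparison:
Scene mean = 50.74 / 7 = 7.248571
Suspect mean = 44.68 / 6 = 7.446667
Scene sample variance s_s^2 = 0.093714
Suspect sample variance s_c^2 = 0.011827
Pooled variance = ((n_s-1)*s_s^2 + (n_c-1)*s_c^2) / (n_s + n_c - 2) = 0.056493
Pooled SD = sqrt(0.056493) = 0.237683
Mean difference = -0.198095
|d| = |-0.198095| / 0.237683 = 0.833

0.833


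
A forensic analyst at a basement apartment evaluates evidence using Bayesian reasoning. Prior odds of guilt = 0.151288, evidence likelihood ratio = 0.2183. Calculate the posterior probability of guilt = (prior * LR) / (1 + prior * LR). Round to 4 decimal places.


Bayesian evidence evaluation:
Posterior odds = prior_odds * LR = 0.151288 * 0.2183 = 0.03302617
Posterior probability = posterior_odds / (1 + posterior_odds)
= 0.03302617 / (1 + 0.03302617)
= 0.03302617 / 1.03302617
= 0.0320

0.0320


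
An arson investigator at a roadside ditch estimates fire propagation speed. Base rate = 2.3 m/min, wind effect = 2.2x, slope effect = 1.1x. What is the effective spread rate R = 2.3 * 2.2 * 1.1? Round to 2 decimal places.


Fire spread rate calculation:
R = R0 * wind_factor * slope_factor
= 2.3 * 2.2 * 1.1
= 5.06 * 1.1
= 5.57 m/min

5.57


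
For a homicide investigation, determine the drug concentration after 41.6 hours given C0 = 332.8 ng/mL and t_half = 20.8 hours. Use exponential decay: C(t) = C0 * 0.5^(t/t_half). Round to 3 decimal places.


Drug concentration decay:
Number of half-lives = t / t_half = 41.6 / 20.8 = 2
Decay factor = 0.5^2 = 0.25
C(t) = 332.8 * 0.25 = 83.200 ng/mL

83.200


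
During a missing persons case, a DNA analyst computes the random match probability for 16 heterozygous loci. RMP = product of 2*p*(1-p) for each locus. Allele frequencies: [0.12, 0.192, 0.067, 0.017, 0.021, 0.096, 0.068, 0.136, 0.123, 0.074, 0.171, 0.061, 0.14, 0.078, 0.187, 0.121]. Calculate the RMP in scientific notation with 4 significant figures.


Computing RMP for 16 loci:
Locus 1: 2 * 0.12 * 0.88 = 0.2112
Locus 2: 2 * 0.192 * 0.808 = 0.310272
Locus 3: 2 * 0.067 * 0.933 = 0.125022
Locus 4: 2 * 0.017 * 0.983 = 0.033422
Locus 5: 2 * 0.021 * 0.979 = 0.041118
Locus 6: 2 * 0.096 * 0.904 = 0.173568
Locus 7: 2 * 0.068 * 0.932 = 0.126752
Locus 8: 2 * 0.136 * 0.864 = 0.235008
Locus 9: 2 * 0.123 * 0.877 = 0.215742
Locus 10: 2 * 0.074 * 0.926 = 0.137048
Locus 11: 2 * 0.171 * 0.829 = 0.283518
Locus 12: 2 * 0.061 * 0.939 = 0.114558
Locus 13: 2 * 0.14 * 0.86 = 0.2408
Locus 14: 2 * 0.078 * 0.922 = 0.143832
Locus 15: 2 * 0.187 * 0.813 = 0.304062
Locus 16: 2 * 0.121 * 0.879 = 0.212718
RMP = 1.252e-13

1.252e-13
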